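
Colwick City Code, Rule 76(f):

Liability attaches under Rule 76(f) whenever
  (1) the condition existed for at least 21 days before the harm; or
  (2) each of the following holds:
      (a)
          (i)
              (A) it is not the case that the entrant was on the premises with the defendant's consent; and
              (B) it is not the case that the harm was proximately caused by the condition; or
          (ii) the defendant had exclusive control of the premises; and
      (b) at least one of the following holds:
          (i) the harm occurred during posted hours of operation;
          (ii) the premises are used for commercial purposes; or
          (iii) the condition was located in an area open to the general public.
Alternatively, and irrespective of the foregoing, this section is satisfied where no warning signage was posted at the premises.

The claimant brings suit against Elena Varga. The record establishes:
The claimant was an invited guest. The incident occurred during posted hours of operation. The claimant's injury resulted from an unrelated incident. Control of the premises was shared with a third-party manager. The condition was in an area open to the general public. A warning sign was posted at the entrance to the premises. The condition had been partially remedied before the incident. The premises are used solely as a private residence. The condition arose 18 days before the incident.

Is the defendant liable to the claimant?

No — not liable.

(1) condition ≥21 days old — not satisfied.
(A) not (consent to enter) — not met.
(B) not (proximate cause) — met.
(i): F AND T → false.
(ii) exclusive control — not met.
So (a) is not satisfied (F OR F).
(i) during posted hours — met.
(ii) commercial use — not met.
(iii) public area — met.
So (b) is satisfied (T OR F OR T).
(2) = F AND T = false.
Overall: F OR F → false.
Exception (no signage posted) — not satisfied.
Result: main false OR exception false → false.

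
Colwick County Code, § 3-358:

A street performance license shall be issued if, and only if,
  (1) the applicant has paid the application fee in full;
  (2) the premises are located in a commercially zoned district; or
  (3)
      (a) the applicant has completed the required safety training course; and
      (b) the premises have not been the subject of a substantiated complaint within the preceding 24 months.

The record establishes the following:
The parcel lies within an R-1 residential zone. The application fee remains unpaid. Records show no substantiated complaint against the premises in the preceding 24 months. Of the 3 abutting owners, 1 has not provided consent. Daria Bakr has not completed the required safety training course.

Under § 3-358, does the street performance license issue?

(1) fee paid — not satisfied.
(2) commercially zoned — fails.
(a) safety training — not met.
(b) no complaint in 24 mo. — satisfied.
(3): F AND T → false.
So Overall is not satisfied (F OR F OR F).

No — denied.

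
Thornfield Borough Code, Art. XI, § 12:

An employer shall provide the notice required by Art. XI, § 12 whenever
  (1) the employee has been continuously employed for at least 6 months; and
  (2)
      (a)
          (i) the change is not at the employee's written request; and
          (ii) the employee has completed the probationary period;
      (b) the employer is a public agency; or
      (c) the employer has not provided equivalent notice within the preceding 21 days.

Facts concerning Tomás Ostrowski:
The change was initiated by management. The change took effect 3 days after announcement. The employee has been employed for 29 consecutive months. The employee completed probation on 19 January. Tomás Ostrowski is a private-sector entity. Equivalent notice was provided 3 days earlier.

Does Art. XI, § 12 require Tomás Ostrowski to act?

Yes — required.

(1) tenure ≥ 6 mo. — met.
(i) not employee-requested — holds.
(ii) past probation — holds.
So (a) is satisfied (T AND T).
(b) public agency — not satisfied.
(c) no recent notice — not satisfied.
(2) = T OR F OR F = true.
Overall: T AND T → true.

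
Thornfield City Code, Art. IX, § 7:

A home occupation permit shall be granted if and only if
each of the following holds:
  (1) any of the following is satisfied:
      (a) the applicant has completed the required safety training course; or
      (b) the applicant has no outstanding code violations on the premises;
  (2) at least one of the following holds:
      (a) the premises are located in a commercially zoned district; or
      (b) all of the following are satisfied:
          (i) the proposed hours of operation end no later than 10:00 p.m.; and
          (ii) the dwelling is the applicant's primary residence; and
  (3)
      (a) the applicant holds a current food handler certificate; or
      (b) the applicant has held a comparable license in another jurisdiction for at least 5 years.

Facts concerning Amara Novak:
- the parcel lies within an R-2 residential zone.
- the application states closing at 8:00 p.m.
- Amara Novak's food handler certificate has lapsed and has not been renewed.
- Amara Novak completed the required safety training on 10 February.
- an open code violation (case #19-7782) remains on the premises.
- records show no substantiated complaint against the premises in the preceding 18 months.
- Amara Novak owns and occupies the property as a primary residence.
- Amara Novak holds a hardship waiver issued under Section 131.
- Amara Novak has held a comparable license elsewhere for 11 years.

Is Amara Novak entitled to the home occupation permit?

Yes — granted.

(a) safety training — holds.
(b) no code violations — fails.
So (1) is satisfied (T OR F).
(a) commercially zoned — fails.
(i) closes by 10 p.m. — holds.
(ii) primary residence — satisfied.
(b): T AND T → true.
(2) = F OR T = true.
(a) food handler cert. — not satisfied.
(b) prior license ≥ 5 yr — satisfied.
So (3) is satisfied (F OR T).
Overall = T AND T AND T = true.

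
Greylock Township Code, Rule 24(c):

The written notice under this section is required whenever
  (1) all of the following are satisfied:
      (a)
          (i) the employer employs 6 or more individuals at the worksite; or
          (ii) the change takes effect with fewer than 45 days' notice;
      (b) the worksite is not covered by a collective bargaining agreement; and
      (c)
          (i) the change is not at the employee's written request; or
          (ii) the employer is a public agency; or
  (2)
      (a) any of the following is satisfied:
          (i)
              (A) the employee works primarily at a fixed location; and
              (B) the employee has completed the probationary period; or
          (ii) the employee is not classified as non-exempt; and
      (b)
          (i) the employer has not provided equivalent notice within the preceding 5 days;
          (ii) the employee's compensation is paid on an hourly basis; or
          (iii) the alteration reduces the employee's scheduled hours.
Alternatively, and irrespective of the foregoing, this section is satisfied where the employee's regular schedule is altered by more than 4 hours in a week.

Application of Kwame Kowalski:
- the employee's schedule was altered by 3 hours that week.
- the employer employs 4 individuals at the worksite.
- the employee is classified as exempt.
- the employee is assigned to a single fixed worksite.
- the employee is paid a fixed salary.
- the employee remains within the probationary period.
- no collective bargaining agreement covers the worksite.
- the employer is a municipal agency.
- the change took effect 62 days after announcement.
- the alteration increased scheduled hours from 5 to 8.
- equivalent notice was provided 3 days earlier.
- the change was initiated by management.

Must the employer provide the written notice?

No — not required.

(i) ≥ 6 at site — fails.
(ii) < 45 days' notice — not satisfied.
So (a) is not satisfied (F OR F).
(b) no CBA — met.
(i) not employee-requested — met.
(ii) public agency — holds.
So (c) is satisfied (T OR T).
(1): F AND T AND T → false.
(A) fixed location — met.
(B) past probation — not satisfied.
So (i) is not satisfied (T AND F).
(ii) not (non-exempt) — met.
(a) = F OR T = true.
(i) no recent notice — fails.
(ii) hourly-paid — fails.
(iii) hours reduced — not satisfied.
(b): F OR F OR F → false.
So (2) is not satisfied (T AND F).
So Overall is not satisfied (F OR F).
Exception (schedule shift > 4h) — not satisfied.
Result: main false OR exception false → false.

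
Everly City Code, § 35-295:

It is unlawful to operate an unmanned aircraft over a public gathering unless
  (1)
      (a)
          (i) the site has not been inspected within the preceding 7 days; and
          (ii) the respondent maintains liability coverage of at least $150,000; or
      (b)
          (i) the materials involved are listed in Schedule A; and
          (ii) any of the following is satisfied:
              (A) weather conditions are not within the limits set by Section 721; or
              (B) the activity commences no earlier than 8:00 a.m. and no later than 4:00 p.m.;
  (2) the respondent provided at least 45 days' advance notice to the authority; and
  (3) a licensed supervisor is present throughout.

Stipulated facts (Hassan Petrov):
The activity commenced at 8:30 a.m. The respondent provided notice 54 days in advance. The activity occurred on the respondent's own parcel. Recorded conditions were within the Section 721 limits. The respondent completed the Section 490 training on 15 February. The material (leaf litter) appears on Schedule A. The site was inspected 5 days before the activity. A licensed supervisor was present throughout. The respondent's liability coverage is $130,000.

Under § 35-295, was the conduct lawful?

(i) not (site inspected) — fails.
(ii) coverage ≥ $150,000 — fails.
(a): F AND F → false.
(i) Schedule A material — satisfied.
(A) not (weather ok) — fails.
(B) start within hours — met.
So (ii) is satisfied (F OR T).
So (b) is satisfied (T AND T).
(1) = F OR T = true.
(2) ≥45 days' notice — met.
(3) supervisor present — satisfied.
Overall = T AND T AND T = true.

Yes — lawful.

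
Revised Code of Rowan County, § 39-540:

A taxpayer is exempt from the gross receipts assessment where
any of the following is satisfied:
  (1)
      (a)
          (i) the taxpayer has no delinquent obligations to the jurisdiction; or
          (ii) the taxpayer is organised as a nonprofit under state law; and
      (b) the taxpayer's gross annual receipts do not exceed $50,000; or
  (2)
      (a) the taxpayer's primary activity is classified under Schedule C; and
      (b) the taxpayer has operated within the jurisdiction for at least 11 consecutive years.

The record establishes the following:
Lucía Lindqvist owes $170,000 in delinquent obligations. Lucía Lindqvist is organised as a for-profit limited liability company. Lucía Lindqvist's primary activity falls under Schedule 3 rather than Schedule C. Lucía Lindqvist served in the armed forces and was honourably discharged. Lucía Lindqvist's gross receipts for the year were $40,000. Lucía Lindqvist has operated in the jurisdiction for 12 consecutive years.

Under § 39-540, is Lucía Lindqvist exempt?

(i) no delinquency — not met.
(ii) nonprofit — fails.
(a) = F OR F = false.
(b) receipts ≤ $50,000 — met.
(1) = F AND T = false.
(a) Schedule C activity — fails.
(b) ≥ 11 yrs in jurisdiction — satisfied.
(2): F AND T → false.
Overall: F OR F → false.

No — not exempt.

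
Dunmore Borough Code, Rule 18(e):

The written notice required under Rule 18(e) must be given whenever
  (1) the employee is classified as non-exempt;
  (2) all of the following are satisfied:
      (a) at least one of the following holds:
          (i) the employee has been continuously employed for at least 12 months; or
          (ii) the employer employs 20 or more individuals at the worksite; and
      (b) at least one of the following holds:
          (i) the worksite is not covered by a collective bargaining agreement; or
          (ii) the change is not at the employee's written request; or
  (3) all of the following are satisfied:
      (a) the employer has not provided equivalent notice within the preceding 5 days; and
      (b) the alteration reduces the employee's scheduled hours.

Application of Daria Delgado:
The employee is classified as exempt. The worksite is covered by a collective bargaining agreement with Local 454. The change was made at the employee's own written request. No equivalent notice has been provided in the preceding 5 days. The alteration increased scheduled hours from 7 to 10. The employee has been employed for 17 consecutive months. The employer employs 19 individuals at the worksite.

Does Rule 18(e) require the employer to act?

(1) non-exempt — not satisfied.
(i) tenure ≥ 12 mo. — holds.
(ii) ≥ 20 at site — fails.
(a) = T OR F = true.
(i) no CBA — not met.
(ii) not employee-requested — not satisfied.
(b): F OR F → false.
(2) = T AND F = false.
(a) no recent notice — holds.
(b) hours reduced — fails.
(3): T AND F → false.
Overall: F OR F OR F → false.

No — not required.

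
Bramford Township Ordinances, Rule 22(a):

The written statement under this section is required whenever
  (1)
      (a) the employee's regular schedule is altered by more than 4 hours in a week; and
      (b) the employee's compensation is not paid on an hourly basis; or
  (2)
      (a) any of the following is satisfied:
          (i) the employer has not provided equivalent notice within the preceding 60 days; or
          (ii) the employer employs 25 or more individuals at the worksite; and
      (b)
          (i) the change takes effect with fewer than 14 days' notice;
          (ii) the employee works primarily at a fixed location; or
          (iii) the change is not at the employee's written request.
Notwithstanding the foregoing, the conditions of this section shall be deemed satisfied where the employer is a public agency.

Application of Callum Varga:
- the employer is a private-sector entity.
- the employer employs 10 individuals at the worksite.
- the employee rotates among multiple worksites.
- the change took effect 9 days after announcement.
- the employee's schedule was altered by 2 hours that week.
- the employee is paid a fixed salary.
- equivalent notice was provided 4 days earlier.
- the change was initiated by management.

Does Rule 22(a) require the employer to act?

No — not required.

(a) schedule shift > 4h — not satisfied.
(b) not (hourly-paid) — met.
So (1) is not satisfied (F AND T).
(i) no recent notice — fails.
(ii) ≥ 25 at site — fails.
(a): F OR F → false.
(i) < 14 days' notice — met.
(ii) fixed location — not satisfied.
(iii) not employee-requested — satisfied.
So (b) is satisfied (T OR F OR T).
(2) = F AND T = false.
Overall: F OR F → false.
Exception (public agency) — not satisfied.
Result: main false OR exception false → false.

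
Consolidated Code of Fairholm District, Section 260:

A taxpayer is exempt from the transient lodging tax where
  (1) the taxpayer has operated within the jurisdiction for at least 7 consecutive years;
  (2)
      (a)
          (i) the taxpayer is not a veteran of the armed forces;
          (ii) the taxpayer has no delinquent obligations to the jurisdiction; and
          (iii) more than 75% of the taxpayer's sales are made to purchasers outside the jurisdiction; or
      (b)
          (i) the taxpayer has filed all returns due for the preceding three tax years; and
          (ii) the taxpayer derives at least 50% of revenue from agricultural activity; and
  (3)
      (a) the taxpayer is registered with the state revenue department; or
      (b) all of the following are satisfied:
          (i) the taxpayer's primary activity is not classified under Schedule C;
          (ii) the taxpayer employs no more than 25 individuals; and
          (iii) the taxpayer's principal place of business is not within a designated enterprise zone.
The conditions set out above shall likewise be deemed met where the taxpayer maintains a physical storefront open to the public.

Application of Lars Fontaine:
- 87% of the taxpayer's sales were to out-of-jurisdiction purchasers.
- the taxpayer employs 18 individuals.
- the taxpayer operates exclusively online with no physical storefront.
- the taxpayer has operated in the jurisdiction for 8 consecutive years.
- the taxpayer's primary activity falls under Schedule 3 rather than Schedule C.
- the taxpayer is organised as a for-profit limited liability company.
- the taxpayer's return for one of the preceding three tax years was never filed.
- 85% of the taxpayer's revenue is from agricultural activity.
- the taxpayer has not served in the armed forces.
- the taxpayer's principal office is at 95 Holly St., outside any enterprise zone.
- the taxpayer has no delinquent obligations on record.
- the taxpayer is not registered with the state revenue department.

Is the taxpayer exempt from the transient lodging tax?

(1) ≥ 7 yrs in jurisdiction — satisfied.
(i) not (veteran) — holds.
(ii) no delinquency — met.
(iii) >75% out-of-jur. sales — met.
(a) = T AND T AND T = true.
(i) returns current — not met.
(ii) ≥50% agricultural — met.
(b) = F AND T = false.
So (2) is satisfied (T OR F).
(a) state-registered — fails.
(i) not (Schedule C activity) — holds.
(ii) ≤ 25 employees — met.
(iii) not (in enterprise zone) — holds.
(b) = T AND T AND T = true.
(3): F OR T → true.
Overall = T AND T AND T = true.
Exception (has storefront) — not satisfied.
Result: main true OR exception false → true.

Yes — exempt.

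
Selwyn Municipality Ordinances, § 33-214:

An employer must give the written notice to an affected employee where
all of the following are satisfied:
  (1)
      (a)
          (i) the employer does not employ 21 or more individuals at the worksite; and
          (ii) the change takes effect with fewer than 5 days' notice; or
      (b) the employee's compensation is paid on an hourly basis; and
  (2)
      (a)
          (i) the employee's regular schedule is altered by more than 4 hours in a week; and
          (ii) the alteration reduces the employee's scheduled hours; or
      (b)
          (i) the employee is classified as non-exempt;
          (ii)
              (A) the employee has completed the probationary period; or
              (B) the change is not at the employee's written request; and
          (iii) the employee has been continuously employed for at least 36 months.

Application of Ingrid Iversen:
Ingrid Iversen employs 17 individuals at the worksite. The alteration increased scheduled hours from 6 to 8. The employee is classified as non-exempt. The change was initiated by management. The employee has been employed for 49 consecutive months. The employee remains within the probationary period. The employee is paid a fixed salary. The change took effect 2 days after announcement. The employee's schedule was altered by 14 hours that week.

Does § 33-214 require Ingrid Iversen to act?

Yes — required.

(i) not (≥ 21 at site) — holds.
(ii) < 5 days' notice — met.
So (a) is satisfied (T AND T).
(b) hourly-paid — not satisfied.
(1) = T OR F = true.
(i) schedule shift > 4h — holds.
(ii) hours reduced — not satisfied.
(a): T AND F → false.
(i) non-exempt — satisfied.
(A) past probation — not satisfied.
(B) not employee-requested — met.
(ii): F OR T → true.
(iii) tenure ≥ 36 mo. — satisfied.
(b) = T AND T AND T = true.
So (2) is satisfied (F OR T).
Overall = T AND T = true.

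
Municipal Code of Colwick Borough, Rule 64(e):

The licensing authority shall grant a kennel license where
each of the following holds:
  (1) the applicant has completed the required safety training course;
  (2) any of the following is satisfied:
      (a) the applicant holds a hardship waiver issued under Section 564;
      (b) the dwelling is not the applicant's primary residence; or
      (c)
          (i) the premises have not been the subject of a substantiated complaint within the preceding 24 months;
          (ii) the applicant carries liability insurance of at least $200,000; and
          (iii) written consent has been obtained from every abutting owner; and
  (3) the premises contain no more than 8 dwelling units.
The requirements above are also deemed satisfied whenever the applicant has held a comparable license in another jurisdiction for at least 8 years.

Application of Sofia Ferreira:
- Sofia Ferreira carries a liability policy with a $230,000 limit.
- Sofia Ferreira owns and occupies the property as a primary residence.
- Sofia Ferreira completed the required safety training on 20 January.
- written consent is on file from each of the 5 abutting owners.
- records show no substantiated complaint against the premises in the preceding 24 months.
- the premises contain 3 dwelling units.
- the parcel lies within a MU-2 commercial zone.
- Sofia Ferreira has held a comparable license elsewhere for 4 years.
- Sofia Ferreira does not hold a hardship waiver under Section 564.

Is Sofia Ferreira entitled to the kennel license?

Yes — granted.

(1) safety training — holds.
(a) hardship waiver — fails.
(b) not (primary residence) — fails.
(i) no complaint in 24 mo. — met.
(ii) insurance ≥ $200,000 — met.
(iii) all abutters consent — met.
(c): T AND T AND T → true.
(2) = F OR F OR T = true.
(3) ≤ 8 units — holds.
Overall: T AND T AND T → true.
Exception (prior license ≥ 8 yr) — not satisfied.
Result: main true OR exception false → true.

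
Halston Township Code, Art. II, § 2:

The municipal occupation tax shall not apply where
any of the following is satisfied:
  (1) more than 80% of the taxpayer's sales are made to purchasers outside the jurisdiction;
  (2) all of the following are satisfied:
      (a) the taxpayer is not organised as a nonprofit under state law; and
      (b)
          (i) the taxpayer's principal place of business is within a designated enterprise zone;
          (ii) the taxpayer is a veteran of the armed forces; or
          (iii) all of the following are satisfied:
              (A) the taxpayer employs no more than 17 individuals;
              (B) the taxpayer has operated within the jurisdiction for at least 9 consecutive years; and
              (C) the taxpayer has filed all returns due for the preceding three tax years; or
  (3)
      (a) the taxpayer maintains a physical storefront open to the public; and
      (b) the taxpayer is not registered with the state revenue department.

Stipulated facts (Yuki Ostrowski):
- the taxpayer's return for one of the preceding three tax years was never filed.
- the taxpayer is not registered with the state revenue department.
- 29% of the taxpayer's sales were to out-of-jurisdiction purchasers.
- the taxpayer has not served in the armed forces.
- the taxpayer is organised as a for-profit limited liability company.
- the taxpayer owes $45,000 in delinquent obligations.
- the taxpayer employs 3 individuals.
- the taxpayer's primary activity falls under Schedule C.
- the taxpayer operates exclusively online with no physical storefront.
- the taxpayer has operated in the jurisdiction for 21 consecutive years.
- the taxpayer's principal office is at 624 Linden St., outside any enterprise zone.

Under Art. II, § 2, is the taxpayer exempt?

(1) >80% out-of-jur. sales — fails.
(a) not (nonprofit) — holds.
(i) in enterprise zone — fails.
(ii) veteran — not satisfied.
(A) ≤ 17 employees — satisfied.
(B) ≥ 9 yrs in jurisdiction — holds.
(C) returns current — not met.
So (iii) is not satisfied (T AND T AND F).
(b) = F OR F OR F = false.
So (2) is not satisfied (T AND F).
(a) has storefront — fails.
(b) not (state-registered) — holds.
So (3) is not satisfied (F AND T).
Overall: F OR F OR F → false.

No — not exempt.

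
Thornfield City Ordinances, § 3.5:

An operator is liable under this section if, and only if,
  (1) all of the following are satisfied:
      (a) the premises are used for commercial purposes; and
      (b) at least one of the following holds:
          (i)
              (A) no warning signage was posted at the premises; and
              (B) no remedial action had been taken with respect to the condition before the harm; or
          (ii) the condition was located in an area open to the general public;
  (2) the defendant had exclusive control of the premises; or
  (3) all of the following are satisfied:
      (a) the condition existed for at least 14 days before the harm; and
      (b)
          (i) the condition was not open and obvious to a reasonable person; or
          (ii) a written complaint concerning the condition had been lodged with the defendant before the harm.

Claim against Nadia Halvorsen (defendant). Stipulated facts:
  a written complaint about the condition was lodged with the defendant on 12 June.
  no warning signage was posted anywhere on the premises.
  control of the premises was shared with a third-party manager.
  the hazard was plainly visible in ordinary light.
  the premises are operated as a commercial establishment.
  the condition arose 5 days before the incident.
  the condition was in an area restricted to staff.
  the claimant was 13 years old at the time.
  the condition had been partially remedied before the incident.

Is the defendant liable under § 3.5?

No — not liable.

(a) commercial use — met.
(A) no signage posted — satisfied.
(B) no remedial action — not satisfied.
(i): T AND F → false.
(ii) public area — fails.
(b) = F OR F = false.
(1): T AND F → false.
(2) exclusive control — not met.
(a) condition ≥14 days old — not satisfied.
(i) not open/obvious — fails.
(ii) complaint lodged — met.
(b) = F OR T = true.
So (3) is not satisfied (F AND T).
So Overall is not satisfied (F OR F OR F).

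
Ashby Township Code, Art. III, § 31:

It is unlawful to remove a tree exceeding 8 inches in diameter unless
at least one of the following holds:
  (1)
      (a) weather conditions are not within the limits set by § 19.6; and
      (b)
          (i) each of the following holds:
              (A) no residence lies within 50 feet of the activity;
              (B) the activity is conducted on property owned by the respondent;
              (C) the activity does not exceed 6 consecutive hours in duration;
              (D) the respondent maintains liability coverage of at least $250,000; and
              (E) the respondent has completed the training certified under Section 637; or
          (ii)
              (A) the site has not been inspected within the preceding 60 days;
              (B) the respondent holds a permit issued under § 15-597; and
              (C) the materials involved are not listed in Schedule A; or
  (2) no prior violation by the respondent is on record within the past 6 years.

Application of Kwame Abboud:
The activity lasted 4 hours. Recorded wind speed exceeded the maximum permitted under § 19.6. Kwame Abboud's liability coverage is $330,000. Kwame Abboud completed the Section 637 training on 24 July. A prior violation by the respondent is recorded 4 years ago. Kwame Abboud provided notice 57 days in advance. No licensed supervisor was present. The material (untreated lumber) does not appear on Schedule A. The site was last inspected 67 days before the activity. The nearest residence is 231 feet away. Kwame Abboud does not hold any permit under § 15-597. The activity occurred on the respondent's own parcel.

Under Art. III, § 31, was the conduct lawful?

(a) not (weather ok) — satisfied.
(A) no residence in 50 ft — met.
(B) own property — satisfied.
(C) ≤ 6 hrs duration — holds.
(D) coverage ≥ $250,000 — holds.
(E) training certified — met.
(i) = T AND T AND T AND T AND T = true.
(A) not (site inspected) — satisfied.
(B) holds permit — not met.
(C) not (Schedule A material) — satisfied.
So (ii) is not satisfied (T AND F AND T).
So (b) is satisfied (T OR F).
(1): T AND T → true.
(2) no prior violation — fails.
So Overall is satisfied (T OR F).

Yes — lawful.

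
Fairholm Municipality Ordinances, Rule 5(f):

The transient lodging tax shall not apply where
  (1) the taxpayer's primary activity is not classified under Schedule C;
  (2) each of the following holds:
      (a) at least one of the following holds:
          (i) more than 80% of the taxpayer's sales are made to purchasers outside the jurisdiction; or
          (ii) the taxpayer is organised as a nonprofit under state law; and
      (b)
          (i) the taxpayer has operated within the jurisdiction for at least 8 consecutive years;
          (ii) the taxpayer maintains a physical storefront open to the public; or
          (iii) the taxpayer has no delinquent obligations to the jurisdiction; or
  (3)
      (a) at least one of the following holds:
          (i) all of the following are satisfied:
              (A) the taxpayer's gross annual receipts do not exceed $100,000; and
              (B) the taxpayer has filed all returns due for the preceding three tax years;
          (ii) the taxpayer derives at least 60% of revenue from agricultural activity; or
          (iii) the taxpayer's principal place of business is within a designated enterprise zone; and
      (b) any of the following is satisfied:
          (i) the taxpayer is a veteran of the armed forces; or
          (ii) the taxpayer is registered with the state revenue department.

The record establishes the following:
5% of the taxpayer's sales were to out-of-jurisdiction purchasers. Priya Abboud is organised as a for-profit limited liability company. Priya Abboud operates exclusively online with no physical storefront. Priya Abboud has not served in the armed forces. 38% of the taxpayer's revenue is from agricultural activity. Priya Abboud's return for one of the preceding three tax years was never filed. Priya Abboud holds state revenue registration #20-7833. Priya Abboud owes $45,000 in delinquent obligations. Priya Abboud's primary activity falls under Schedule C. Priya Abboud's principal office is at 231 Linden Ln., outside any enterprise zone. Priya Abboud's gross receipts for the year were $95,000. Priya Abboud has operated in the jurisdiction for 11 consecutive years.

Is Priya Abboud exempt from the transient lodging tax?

(1) not (Schedule C activity) — fails.
(i) >80% out-of-jur. sales — not met.
(ii) nonprofit — fails.
So (a) is not satisfied (F OR F).
(i) ≥ 8 yrs in jurisdiction — met.
(ii) has storefront — not satisfied.
(iii) no delinquency — not satisfied.
(b) = T OR F OR F = true.
(2): F AND T → false.
(A) receipts ≤ $100,000 — satisfied.
(B) returns current — not met.
(i) = T AND F = false.
(ii) ≥60% agricultural — not met.
(iii) in enterprise zone — not satisfied.
So (a) is not satisfied (F OR F OR F).
(i) veteran — fails.
(ii) state-registered — holds.
(b) = F OR T = true.
(3): F AND T → false.
Overall: F OR F OR F → false.

No — not exempt.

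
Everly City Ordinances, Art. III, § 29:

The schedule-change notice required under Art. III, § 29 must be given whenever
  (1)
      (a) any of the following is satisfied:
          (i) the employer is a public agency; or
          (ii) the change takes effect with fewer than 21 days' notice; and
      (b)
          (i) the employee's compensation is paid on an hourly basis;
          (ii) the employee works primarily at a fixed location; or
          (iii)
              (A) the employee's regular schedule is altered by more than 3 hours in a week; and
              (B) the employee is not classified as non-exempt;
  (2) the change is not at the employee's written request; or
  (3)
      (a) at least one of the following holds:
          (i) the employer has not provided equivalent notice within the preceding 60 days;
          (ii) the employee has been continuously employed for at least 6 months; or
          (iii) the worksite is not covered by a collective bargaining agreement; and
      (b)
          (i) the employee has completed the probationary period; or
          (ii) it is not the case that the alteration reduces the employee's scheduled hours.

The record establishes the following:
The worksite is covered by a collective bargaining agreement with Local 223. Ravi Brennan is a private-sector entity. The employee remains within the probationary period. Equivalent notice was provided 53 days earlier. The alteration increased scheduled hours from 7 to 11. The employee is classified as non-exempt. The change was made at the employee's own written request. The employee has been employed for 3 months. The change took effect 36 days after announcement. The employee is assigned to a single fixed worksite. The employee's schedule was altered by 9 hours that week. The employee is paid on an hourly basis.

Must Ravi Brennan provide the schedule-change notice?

No — not required.

(i) public agency — not satisfied.
(ii) < 21 days' notice — not met.
(a) = F OR F = false.
(i) hourly-paid — satisfied.
(ii) fixed location — satisfied.
(A) schedule shift > 3h — met.
(B) not (non-exempt) — fails.
(iii): T AND F → false.
(b) = T OR T OR F = true.
(1) = F AND T = false.
(2) not employee-requested — not met.
(i) no recent notice — not met.
(ii) tenure ≥ 6 mo. — fails.
(iii) no CBA — not met.
(a): F OR F OR F → false.
(i) past probation — not met.
(ii) not (hours reduced) — satisfied.
(b) = F OR T = true.
(3) = F AND T = false.
Overall = F OR F OR F = false.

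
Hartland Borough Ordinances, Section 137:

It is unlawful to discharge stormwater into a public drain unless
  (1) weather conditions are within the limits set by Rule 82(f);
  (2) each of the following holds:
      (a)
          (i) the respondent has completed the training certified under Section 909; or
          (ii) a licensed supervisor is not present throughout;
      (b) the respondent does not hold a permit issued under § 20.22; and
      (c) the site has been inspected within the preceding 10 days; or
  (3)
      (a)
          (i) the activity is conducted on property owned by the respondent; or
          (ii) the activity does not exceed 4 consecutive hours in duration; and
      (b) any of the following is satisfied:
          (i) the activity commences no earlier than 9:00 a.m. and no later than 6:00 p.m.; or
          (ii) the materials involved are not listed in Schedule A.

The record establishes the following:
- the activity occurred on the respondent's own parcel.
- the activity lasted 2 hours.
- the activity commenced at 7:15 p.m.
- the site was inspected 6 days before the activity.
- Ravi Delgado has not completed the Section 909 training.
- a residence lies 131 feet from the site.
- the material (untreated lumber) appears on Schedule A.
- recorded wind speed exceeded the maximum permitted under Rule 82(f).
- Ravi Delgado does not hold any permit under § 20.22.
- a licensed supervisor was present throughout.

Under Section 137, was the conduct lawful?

No — unlawful.

(1) weather ok — not met.
(i) training certified — not satisfied.
(ii) not (supervisor present) — not satisfied.
(a): F OR F → false.
(b) not (holds permit) — met.
(c) site inspected — satisfied.
(2) = F AND T AND T = false.
(i) own property — met.
(ii) ≤ 4 hrs duration — satisfied.
(a) = T OR T = true.
(i) start within hours — fails.
(ii) not (Schedule A material) — not met.
So (b) is not satisfied (F OR F).
(3): T AND F → false.
Overall: F OR F OR F → false.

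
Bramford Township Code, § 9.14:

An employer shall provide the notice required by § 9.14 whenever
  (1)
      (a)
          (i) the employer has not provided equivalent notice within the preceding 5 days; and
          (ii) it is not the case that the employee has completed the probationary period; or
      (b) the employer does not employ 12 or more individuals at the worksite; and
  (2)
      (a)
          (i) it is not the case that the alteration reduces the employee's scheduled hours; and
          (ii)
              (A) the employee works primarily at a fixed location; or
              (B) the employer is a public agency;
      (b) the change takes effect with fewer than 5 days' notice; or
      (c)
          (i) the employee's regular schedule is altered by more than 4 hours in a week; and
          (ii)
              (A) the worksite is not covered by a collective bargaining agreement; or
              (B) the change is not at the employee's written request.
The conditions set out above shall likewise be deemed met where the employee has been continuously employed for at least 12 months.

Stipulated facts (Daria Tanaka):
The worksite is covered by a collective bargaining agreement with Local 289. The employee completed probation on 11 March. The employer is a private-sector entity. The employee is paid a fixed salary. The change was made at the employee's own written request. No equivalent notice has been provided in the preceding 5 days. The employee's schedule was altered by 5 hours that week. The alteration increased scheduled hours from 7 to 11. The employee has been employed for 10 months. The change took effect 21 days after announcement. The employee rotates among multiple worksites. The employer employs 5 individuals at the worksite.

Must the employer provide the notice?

No — not required.

(i) no recent notice — met.
(ii) not (past probation) — not met.
So (a) is not satisfied (T AND F).
(b) not (≥ 12 at site) — met.
(1): F OR T → true.
(i) not (hours reduced) — holds.
(A) fixed location — fails.
(B) public agency — not satisfied.
(ii): F OR F → false.
(a): T AND F → false.
(b) < 5 days' notice — not met.
(i) schedule shift > 4h — satisfied.
(A) no CBA — not satisfied.
(B) not employee-requested — not satisfied.
(ii): F OR F → false.
(c) = T AND F = false.
(2): F OR F OR F → false.
Overall = T AND F = false.
Exception (tenure ≥ 12 mo.) — not satisfied.
Result: main false OR exception false → false.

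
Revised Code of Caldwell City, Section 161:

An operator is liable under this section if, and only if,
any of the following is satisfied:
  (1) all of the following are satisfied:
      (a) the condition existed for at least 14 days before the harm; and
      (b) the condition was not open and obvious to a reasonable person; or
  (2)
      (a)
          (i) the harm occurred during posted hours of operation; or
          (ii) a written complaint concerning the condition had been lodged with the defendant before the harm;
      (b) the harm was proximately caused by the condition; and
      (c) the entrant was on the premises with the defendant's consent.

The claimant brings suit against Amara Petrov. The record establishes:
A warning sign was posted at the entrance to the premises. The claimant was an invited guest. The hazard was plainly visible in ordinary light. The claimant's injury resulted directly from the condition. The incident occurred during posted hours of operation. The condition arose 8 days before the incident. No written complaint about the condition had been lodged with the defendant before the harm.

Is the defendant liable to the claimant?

Yes — liable.

(a) condition ≥14 days old — fails.
(b) not open/obvious — not satisfied.
So (1) is not satisfied (F AND F).
(i) during posted hours — satisfied.
(ii) complaint lodged — fails.
(a) = T OR F = true.
(b) proximate cause — satisfied.
(c) consent to enter — met.
So (2) is satisfied (T AND T AND T).
Overall = F OR T = true.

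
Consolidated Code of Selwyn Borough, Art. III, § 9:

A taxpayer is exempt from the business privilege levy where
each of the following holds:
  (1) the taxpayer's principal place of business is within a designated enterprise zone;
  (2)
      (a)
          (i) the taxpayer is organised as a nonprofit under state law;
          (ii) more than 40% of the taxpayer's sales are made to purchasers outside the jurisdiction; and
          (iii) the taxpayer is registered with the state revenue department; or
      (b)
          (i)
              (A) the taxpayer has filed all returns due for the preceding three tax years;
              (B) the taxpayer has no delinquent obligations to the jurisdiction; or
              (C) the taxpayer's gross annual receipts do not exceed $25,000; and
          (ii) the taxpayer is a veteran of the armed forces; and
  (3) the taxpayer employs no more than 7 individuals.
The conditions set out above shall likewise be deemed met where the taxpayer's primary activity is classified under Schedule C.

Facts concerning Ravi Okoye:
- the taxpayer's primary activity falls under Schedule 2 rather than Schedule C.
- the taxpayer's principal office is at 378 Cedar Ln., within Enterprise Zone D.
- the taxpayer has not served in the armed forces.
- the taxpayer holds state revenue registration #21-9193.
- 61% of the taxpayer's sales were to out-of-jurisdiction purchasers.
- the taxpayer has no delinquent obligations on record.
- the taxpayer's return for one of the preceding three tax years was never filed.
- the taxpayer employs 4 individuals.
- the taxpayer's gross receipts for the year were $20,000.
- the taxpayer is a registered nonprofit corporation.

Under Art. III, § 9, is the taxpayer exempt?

(1) in enterprise zone — satisfied.
(i) nonprofit — satisfied.
(ii) >40% out-of-jur. sales — holds.
(iii) state-registered — satisfied.
(a): T AND T AND T → true.
(A) returns current — not met.
(B) no delinquency — satisfied.
(C) receipts ≤ $25,000 — met.
(i): F OR T OR T → true.
(ii) veteran — fails.
So (b) is not satisfied (T AND F).
(2) = T OR F = true.
(3) ≤ 7 employees — met.
Overall = T AND T AND T = true.
Exception (Schedule C activity) — not satisfied.
Result: main true OR exception false → true.

Yes — exempt.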